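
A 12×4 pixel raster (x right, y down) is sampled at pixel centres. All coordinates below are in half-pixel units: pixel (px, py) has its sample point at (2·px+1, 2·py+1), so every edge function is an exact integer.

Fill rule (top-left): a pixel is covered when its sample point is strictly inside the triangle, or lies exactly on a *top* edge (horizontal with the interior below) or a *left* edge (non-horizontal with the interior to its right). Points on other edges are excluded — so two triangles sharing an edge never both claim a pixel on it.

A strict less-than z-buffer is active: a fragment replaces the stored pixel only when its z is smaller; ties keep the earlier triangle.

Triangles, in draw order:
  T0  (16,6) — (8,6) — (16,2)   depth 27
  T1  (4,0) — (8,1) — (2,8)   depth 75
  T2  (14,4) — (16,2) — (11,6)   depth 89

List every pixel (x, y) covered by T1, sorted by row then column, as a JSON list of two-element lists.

T0:
  2·area = 32
  edge (16, 6)→(8, 6): d=(-8,0) right/bottom  bias=-1
  edge (8, 6)→(16, 2): d=(8,-4) top-left  bias=+0
  edge (16, 2)→(16, 6): d=(0,4) right/bottom  bias=-1
    (7,1)@(15, 3): e=[24,4,4] → X
    (8,1)@(17, 3): e=[24,12,-4] → .
    (5,2)@(11, 5): e=[8,4,20] → X
    (6,2)@(13, 5): e=[8,12,12] → X
    (8,2)@(17, 5): e=[8,28,-4] → .
    (5,3)@(11, 7): e=[-8,20,20] → .
    (6,3)@(13, 7): e=[-8,28,12] → .
    (7,3)@(15, 7): e=[-8,36,4] → .
  covered (4 px):
    . . . . . . . . . . . .
    . . . . . . . X . . . .
    . . . . . X X X . . . .
    . . . . . . . . . . . .
T1:
  2·area = 34
  edge (4, 0)→(8, 1): d=(4,1) right/bottom  bias=-1
  edge (8, 1)→(2, 8): d=(-6,7) right/bottom  bias=-1
  edge (2, 8)→(4, 0): d=(2,-8) top-left  bias=+0
    (2,0)@(5, 1): e=[3,21,10] → X
    (3,0)@(7, 1): e=[1,7,26] → X
    (4,0)@(9, 1): e=[-1,-7,42] → .
    (2,1)@(5, 3): e=[11,9,14] → X
    (3,1)@(7, 3): e=[9,-5,30] → .
    (1,2)@(3, 5): e=[21,11,2] → X
    (2,2)@(5, 5): e=[19,-3,18] → .
    (1,3)@(3, 7): e=[29,-1,6] → .
  covered (4 px):
    . . X X . . . . . . . .
    . . X . . . . . . . . .
    . X . . . . . . . . . .
    . . . . . . . . . . . .
T2:
  2·area = 2  (B↔C swapped to make it positive)
  edge (14, 4)→(11, 6): d=(-3,2) right/bottom  bias=-1
  edge (11, 6)→(16, 2): d=(5,-4) top-left  bias=+0
  edge (16, 2)→(14, 4): d=(-2,2) right/bottom  bias=-1
    (8,0)@(17, 1): e=[3,-1,0] → .  [on edge]
    (7,1)@(15, 3): e=[1,1,0] → .  [on edge]
    (6,2)@(13, 5): e=[-1,3,0] → .  [on edge]
    (5,3)@(11, 7): e=[-3,5,0] → .  [on edge]
  covered (0 px):
    . . . . . . . . . . . .
    . . . . . . . . . . . .
    . . . . . . . . . . . .
    . . . . . . . . . . . .

Final: [[2,0],[3,0],[2,1],[1,2]]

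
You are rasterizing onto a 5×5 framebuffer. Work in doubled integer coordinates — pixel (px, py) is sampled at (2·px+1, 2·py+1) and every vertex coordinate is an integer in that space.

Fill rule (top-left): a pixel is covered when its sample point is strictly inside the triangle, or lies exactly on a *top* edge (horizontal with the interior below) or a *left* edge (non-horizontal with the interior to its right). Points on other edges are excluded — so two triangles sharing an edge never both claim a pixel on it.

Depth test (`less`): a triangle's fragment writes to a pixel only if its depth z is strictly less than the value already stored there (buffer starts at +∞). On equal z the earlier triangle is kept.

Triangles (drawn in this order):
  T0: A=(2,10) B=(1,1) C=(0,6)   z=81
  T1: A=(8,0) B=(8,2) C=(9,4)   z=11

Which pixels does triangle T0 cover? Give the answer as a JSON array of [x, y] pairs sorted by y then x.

T0:
  2·area = 14  (B↔C swapped to make it positive)
  edge (2, 10)→(0, 6): d=(-2,-4) top-left  bias=+0
  edge (0, 6)→(1, 1): d=(1,-5) top-left  bias=+0
  edge (1, 1)→(2, 10): d=(1,9) right/bottom  bias=-1
    (0,0)@(1, 1): e=[14,0,0] → ·  [on edge]
    (0,1)@(1, 3): e=[10,2,2] → #
    (1,1)@(3, 3): e=[18,12,-16] → ·
    (0,2)@(1, 5): e=[6,4,4] → #
    (1,2)@(3, 5): e=[14,14,-14] → ·
    (0,3)@(1, 7): e=[2,6,6] → #
    (1,3)@(3, 7): e=[10,16,-12] → ·
    (0,4)@(1, 9): e=[-2,8,8] → ·
  covered (3 px):
    · · · · ·
    # · · · ·
    # · · · ·
    # · · · ·
    · · · · ·
T1:
  2·area = 2  (B↔C swapped to make it positive)
  edge (8, 0)→(9, 4): d=(1,4) right/bottom  bias=-1
  edge (9, 4)→(8, 2): d=(-1,-2) top-left  bias=+0
  edge (8, 2)→(8, 0): d=(0,-2) top-left  bias=+0
  covered (0 px):
    · · · · ·
    · · · · ·
    · · · · ·
    · · · · ·
    · · · · ·

Answer: [[0,1],[0,2],[0,3]]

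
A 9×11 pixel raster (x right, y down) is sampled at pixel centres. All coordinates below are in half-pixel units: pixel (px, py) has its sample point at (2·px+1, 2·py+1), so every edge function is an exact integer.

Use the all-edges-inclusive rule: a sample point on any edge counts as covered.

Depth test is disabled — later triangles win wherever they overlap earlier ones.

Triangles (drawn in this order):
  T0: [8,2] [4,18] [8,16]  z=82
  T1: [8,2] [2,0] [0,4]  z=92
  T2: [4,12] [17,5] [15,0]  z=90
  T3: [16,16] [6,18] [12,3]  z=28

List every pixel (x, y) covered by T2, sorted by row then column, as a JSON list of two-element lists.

T0:
  2·area = 56  (B↔C swapped to make it positive)
  edge (8, 2)→(8, 16): d=(0,14) inclusive
  edge (8, 16)→(4, 18): d=(-4,2) inclusive
  edge (4, 18)→(8, 2): d=(4,-16) inclusive
    (3,3)@(7, 7): e=[14,38,4] → #
    (4,3)@(9, 7): e=[-14,34,36] → ·
    (3,4)@(7, 9): e=[14,30,12] → #
    (4,4)@(9, 9): e=[-14,26,44] → ·
    (3,5)@(7, 11): e=[14,22,20] → #
    (4,5)@(9, 11): e=[-14,18,52] → ·
    (3,6)@(7, 13): e=[14,14,28] → #
    (4,6)@(9, 13): e=[-14,10,60] → ·
    (2,7)@(5, 15): e=[42,10,4] → #
    (4,7)@(9, 15): e=[-14,2,68] → ·
    (2,8)@(5, 17): e=[42,2,12] → #
    (3,8)@(7, 17): e=[14,-2,44] → ·
  covered (7 px):
    · · · · · · · · ·
    · · · · · · · · ·
    · · · · · · · · ·
    · · · # · · · · ·
    · · · # · · · · ·
    · · · # · · · · ·
    · · · # · · · · ·
    · · # # · · · · ·
    · · # · · · · · ·
    · · · · · · · · ·
    · · · · · · · · ·
T1:
  2·area = 28  (B↔C swapped to make it positive)
  edge (8, 2)→(0, 4): d=(-8,2) inclusive
  edge (0, 4)→(2, 0): d=(2,-4) inclusive
  edge (2, 0)→(8, 2): d=(6,2) inclusive
    (1,0)@(3, 1): e=[18,6,4] → #
    (2,0)@(5, 1): e=[14,14,0] → #  [on edge]
    (3,0)@(7, 1): e=[10,22,-4] → ·
    (0,1)@(1, 3): e=[6,2,20] → #
    (2,1)@(5, 3): e=[-2,18,12] → ·
    (5,1)@(11, 3): e=[-14,42,0] → ·  [on edge]
    (0,2)@(1, 5): e=[-10,6,32] → ·
    (1,2)@(3, 5): e=[-14,14,28] → ·
    (8,2)@(17, 5): e=[-42,70,0] → ·  [on edge]
  covered (4 px):
    · # # · · · · · ·
    # # · · · · · · ·
    · · · · · · · · ·
    · · · · · · · · ·
    · · · · · · · · ·
    · · · · · · · · ·
    · · · · · · · · ·
    · · · · · · · · ·
    · · · · · · · · ·
    · · · · · · · · ·
    · · · · · · · · ·
T2:
  2·area = 79  (B↔C swapped to make it positive)
  edge (4, 12)→(15, 0): d=(11,-12) inclusive
  edge (15, 0)→(17, 5): d=(2,5) inclusive
  edge (17, 5)→(4, 12): d=(-13,7) inclusive
    (7,0)@(15, 1): e=[11,2,66] → #
    (8,0)@(17, 1): e=[35,-8,52] → ·
    (6,1)@(13, 3): e=[9,16,54] → #
    (8,1)@(17, 3): e=[57,-4,26] → ·
    (5,2)@(11, 5): e=[7,30,42] → #
    (8,2)@(17, 5): e=[79,0,0] → #  [on edge]
    (4,3)@(9, 7): e=[5,44,30] → #
    (7,3)@(15, 7): e=[77,14,-12] → ·
    (8,3)@(17, 7): e=[101,4,-26] → ·
    (3,4)@(7, 9): e=[3,58,18] → #
    (5,4)@(11, 9): e=[51,38,-10] → ·
    (6,4)@(13, 9): e=[75,28,-24] → ·
  covered (13 px):
    · · · · · · · # ·
    · · · · · · # # ·
    · · · · · # # # #
    · · · · # # # · ·
    · · · # # · · · ·
    · · # · · · · · ·
    · · · · · · · · ·
    · · · · · · · · ·
    · · · · · · · · ·
    · · · · · · · · ·
    · · · · · · · · ·
T3:
  2·area = 138
  edge (16, 16)→(6, 18): d=(-10,2) inclusive
  edge (6, 18)→(12, 3): d=(6,-15) inclusive
  edge (12, 3)→(16, 16): d=(4,13) inclusive
    (5,3)@(11, 7): e=[100,9,29] → #
    (6,3)@(13, 7): e=[96,39,3] → #
    (7,3)@(15, 7): e=[92,69,-23] → ·
    (5,4)@(11, 9): e=[80,21,37] → #
    (7,4)@(15, 9): e=[72,81,-15] → ·
    (4,5)@(9, 11): e=[64,3,71] → #
    (7,5)@(15, 11): e=[52,93,-7] → ·
    (4,6)@(9, 13): e=[44,15,79] → #
    (7,6)@(15, 13): e=[32,105,1] → #
    (8,6)@(17, 13): e=[28,135,-25] → ·
    (4,7)@(9, 15): e=[24,27,87] → #
    (8,7)@(17, 15): e=[8,147,-17] → ·
    (5,8)@(11, 17): e=[0,69,69] → #  [on edge]
    (0,9)@(1, 19): e=[0,-69,207] → ·  [on edge]
  covered (18 px):
    · · · · · · · · ·
    · · · · · · · · ·
    · · · · · · · · ·
    · · · · · # # · ·
    · · · · · # # · ·
    · · · · # # # · ·
    · · · · # # # # ·
    · · · · # # # # ·
    · · · # # # · · ·
    · · · · · · · · ·
    · · · · · · · · ·

Final: [[7,0],[6,1],[7,1],[5,2],[6,2],[7,2],[8,2],[4,3],[5,3],[6,3],[3,4],[4,4],[2,5]]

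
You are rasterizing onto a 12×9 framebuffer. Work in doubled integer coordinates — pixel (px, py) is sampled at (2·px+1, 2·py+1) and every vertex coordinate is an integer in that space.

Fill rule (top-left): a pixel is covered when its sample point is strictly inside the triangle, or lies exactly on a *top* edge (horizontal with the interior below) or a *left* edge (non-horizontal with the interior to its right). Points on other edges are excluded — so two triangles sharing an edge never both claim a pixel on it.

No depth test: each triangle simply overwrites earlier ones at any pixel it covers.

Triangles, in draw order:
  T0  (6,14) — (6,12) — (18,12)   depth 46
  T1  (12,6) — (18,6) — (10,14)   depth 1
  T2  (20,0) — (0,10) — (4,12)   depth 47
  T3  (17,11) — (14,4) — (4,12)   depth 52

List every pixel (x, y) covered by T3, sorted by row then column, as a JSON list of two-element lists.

T0:
  2·area = 24
  edge (6, 14)→(6, 12): d=(0,-2) top-left  bias=+0
  edge (6, 12)→(18, 12): d=(12,0) top-left  bias=+0
  edge (18, 12)→(6, 14): d=(-12,2) right/bottom  bias=-1
    (3,6)@(7, 13): e=[2,12,10] → #
    (4,6)@(9, 13): e=[6,12,6] → #
    (5,6)@(11, 13): e=[10,12,2] → #
    (6,6)@(13, 13): e=[14,12,-2] → ·
    (3,7)@(7, 15): e=[2,36,-14] → ·
    (4,7)@(9, 15): e=[6,36,-18] → ·
    (5,7)@(11, 15): e=[10,36,-22] → ·
  covered (3 px):
    · · · · · · · · · · · ·
    · · · · · · · · · · · ·
    · · · · · · · · · · · ·
    · · · · · · · · · · · ·
    · · · · · · · · · · · ·
    · · · · · · · · · · · ·
    · · · # # # · · · · · ·
    · · · · · · · · · · · ·
    · · · · · · · · · · · ·
T1:
  2·area = 48
  edge (12, 6)→(18, 6): d=(6,0) top-left  bias=+0
  edge (18, 6)→(10, 14): d=(-8,8) right/bottom  bias=-1
  edge (10, 14)→(12, 6): d=(2,-8) top-left  bias=+0
    (11,0)@(23, 1): e=[-30,0,78] → ·  [on edge]
    (10,1)@(21, 3): e=[-18,0,66] → ·  [on edge]
    (9,2)@(19, 5): e=[-6,0,54] → ·  [on edge]
    (6,3)@(13, 7): e=[6,32,10] → #
    (7,3)@(15, 7): e=[6,16,26] → #
    (8,3)@(17, 7): e=[6,0,42] → ·  [on edge]
    (6,4)@(13, 9): e=[18,16,14] → #
    (7,4)@(15, 9): e=[18,0,30] → ·  [on edge]
    (5,5)@(11, 11): e=[30,16,2] → #
    (6,5)@(13, 11): e=[30,0,18] → ·  [on edge]
    (5,6)@(11, 13): e=[42,0,6] → ·  [on edge]
    (4,7)@(9, 15): e=[54,0,-6] → ·  [on edge]
    (3,8)@(7, 17): e=[66,0,-18] → ·  [on edge]
  covered (4 px):
    · · · · · · · · · · · ·
    · · · · · · · · · · · ·
    · · · · · · · · · · · ·
    · · · · · · # # · · · ·
    · · · · · · # · · · · ·
    · · · · · # · · · · · ·
    · · · · · · · · · · · ·
    · · · · · · · · · · · ·
    · · · · · · · · · · · ·
T2:
  2·area = 80  (B↔C swapped to make it positive)
  edge (20, 0)→(4, 12): d=(-16,12) right/bottom  bias=-1
  edge (4, 12)→(0, 10): d=(-4,-2) top-left  bias=+0
  edge (0, 10)→(20, 0): d=(20,-10) top-left  bias=+0
    (7,1)@(15, 3): e=[12,58,10] → #
    (8,1)@(17, 3): e=[-12,62,30] → ·
    (5,2)@(11, 5): e=[28,42,10] → #
    (6,2)@(13, 5): e=[4,46,30] → #
    (7,2)@(15, 5): e=[-20,50,50] → ·
    (3,3)@(7, 7): e=[44,26,10] → #
    (4,3)@(9, 7): e=[20,30,30] → #
    (5,3)@(11, 7): e=[-4,34,50] → ·
    (6,3)@(13, 7): e=[-28,38,70] → ·
    (1,4)@(3, 9): e=[60,10,10] → #
    (2,4)@(5, 9): e=[36,14,30] → #
    (4,4)@(9, 9): e=[-12,22,70] → ·
  covered (10 px):
    · · · · · · · · · · · ·
    · · · · · · · # · · · ·
    · · · · · # # · · · · ·
    · · · # # · · · · · · ·
    · # # # · · · · · · · ·
    · # # · · · · · · · · ·
    · · · · · · · · · · · ·
    · · · · · · · · · · · ·
    · · · · · · · · · · · ·
T3:
  2·area = 94  (B↔C swapped to make it positive)
  edge (17, 11)→(4, 12): d=(-13,1) right/bottom  bias=-1
  edge (4, 12)→(14, 4): d=(10,-8) top-left  bias=+0
  edge (14, 4)→(17, 11): d=(3,7) right/bottom  bias=-1
    (6,2)@(13, 5): e=[82,2,10] → #
    (7,2)@(15, 5): e=[80,18,-4] → ·
    (5,3)@(11, 7): e=[58,6,30] → #
    (7,3)@(15, 7): e=[54,38,2] → #
    (8,3)@(17, 7): e=[52,54,-12] → ·
    (4,4)@(9, 9): e=[34,10,50] → #
    (8,4)@(17, 9): e=[26,74,-6] → ·
    (3,5)@(7, 11): e=[10,14,70] → #
    (8,5)@(17, 11): e=[0,94,0] → ·  [on edge]
    (3,6)@(7, 13): e=[-16,34,76] → ·
    (4,6)@(9, 13): e=[-18,50,62] → ·
    (5,6)@(11, 13): e=[-20,66,48] → ·
  covered (13 px):
    · · · · · · · · · · · ·
    · · · · · · · · · · · ·
    · · · · · · # · · · · ·
    · · · · · # # # · · · ·
    · · · · # # # # · · · ·
    · · · # # # # # · · · ·
    · · · · · · · · · · · ·
    · · · · · · · · · · · ·
    · · · · · · · · · · · ·

Final: [[6,2],[5,3],[6,3],[7,3],[4,4],[5,4],[6,4],[7,4],[3,5],[4,5],[5,5],[6,5],[7,5]]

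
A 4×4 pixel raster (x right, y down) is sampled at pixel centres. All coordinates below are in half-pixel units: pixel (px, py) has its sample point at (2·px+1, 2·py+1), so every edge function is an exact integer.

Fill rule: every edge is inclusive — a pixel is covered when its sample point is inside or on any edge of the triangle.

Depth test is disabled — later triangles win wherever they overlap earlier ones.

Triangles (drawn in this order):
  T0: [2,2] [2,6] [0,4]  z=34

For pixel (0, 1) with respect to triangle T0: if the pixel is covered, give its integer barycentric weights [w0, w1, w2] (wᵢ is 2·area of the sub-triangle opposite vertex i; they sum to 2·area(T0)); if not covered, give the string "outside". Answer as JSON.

T0:
  2·area = 8
  edge (2, 2)→(2, 6): d=(0,4) inclusive
  edge (2, 6)→(0, 4): d=(-2,-2) inclusive
  edge (0, 4)→(2, 2): d=(2,-2) inclusive
    (1,0)@(3, 1): e=[-4,12,0] → ·  [on edge]
    (0,1)@(1, 3): e=[4,4,0] → █  [on edge]
    (1,1)@(3, 3): e=[-4,8,4] → ·
    (0,2)@(1, 5): e=[4,0,4] → █  [on edge]
    (1,2)@(3, 5): e=[-4,4,8] → ·
    (0,3)@(1, 7): e=[4,-4,8] → ·
    (1,3)@(3, 7): e=[-4,0,12] → ·  [on edge]
  covered (2 px):
    · · · ·
    █ · · ·
    █ · · ·
    · · · ·

Final: [4,0,4]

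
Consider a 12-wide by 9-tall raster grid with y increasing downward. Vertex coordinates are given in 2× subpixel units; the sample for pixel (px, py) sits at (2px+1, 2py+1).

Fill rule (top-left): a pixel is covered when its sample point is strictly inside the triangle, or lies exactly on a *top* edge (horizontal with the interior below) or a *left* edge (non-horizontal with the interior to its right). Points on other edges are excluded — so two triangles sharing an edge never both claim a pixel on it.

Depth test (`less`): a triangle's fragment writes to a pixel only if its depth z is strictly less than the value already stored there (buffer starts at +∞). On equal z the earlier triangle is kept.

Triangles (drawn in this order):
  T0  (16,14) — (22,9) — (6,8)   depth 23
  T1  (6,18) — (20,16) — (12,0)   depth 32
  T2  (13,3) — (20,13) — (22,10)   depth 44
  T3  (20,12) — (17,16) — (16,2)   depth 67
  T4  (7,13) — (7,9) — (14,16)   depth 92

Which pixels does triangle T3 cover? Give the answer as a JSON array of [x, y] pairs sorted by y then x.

T0:
  2·area = 86  (B↔C swapped to make it positive)
  edge (16, 14)→(6, 8): d=(-10,-6) top-left  bias=+0
  edge (6, 8)→(22, 9): d=(16,1) right/bottom  bias=-1
  edge (22, 9)→(16, 14): d=(-6,5) right/bottom  bias=-1
    (0,2)@(1, 5): e=[0,-43,129] → ·  [on edge]
    (4,4)@(9, 9): e=[8,13,65] → #
    (5,4)@(11, 9): e=[20,11,55] → #
    (6,4)@(13, 9): e=[32,9,45] → #
    (7,4)@(15, 9): e=[44,7,35] → #
    (8,4)@(17, 9): e=[56,5,25] → #
    (9,4)@(19, 9): e=[68,3,15] → #
    (10,4)@(21, 9): e=[80,1,5] → #
    (11,4)@(23, 9): e=[92,-1,-5] → ·
    (4,5)@(9, 11): e=[-12,45,53] → ·
    (5,5)@(11, 11): e=[0,43,43] → #  [on edge]
    (10,5)@(21, 11): e=[60,33,-7] → ·
    (10,8)@(21, 17): e=[0,129,-43] → ·  [on edge]
  covered (14 px):
    · · · · · · · · · · · ·
    · · · · · · · · · · · ·
    · · · · · · · · · · · ·
    · · · · · · · · · · · ·
    · · · · # # # # # # # ·
    · · · · · # # # # # · ·
    · · · · · · · # # · · ·
    · · · · · · · · · · · ·
    · · · · · · · · · · · ·
T1:
  2·area = 240  (B↔C swapped to make it positive)
  edge (6, 18)→(12, 0): d=(6,-18) top-left  bias=+0
  edge (12, 0)→(20, 16): d=(8,16) right/bottom  bias=-1
  edge (20, 16)→(6, 18): d=(-14,2) right/bottom  bias=-1
    (5,1)@(11, 3): e=[0,40,200] → #  [on edge]
    (6,1)@(13, 3): e=[36,8,196] → #
    (7,1)@(15, 3): e=[72,-24,192] → ·
    (5,2)@(11, 5): e=[12,56,172] → #
    (7,2)@(15, 5): e=[84,-8,164] → ·
    (5,3)@(11, 7): e=[24,72,144] → #
    (7,3)@(15, 7): e=[96,8,136] → #
    (8,3)@(17, 7): e=[132,-24,132] → ·
    (4,4)@(9, 9): e=[0,120,120] → #  [on edge]
    (8,4)@(17, 9): e=[144,-8,104] → ·
    (4,5)@(9, 11): e=[12,136,92] → #
    (8,5)@(17, 11): e=[156,8,76] → #
    (3,7)@(7, 15): e=[0,200,40] → #  [on edge]
    (6,8)@(13, 17): e=[120,120,0] → ·  [on edge]
  covered (31 px):
    · · · · · · · · · · · ·
    · · · · · # # · · · · ·
    · · · · · # # · · · · ·
    · · · · · # # # · · · ·
    · · · · # # # # · · · ·
    · · · · # # # # # · · ·
    · · · · # # # # # · · ·
    · · · # # # # # # # · ·
    · · · # # # · · · · · ·
T2:
  2·area = 41  (B↔C swapped to make it positive)
  edge (13, 3)→(22, 10): d=(9,7) right/bottom  bias=-1
  edge (22, 10)→(20, 13): d=(-2,3) right/bottom  bias=-1
  edge (20, 13)→(13, 3): d=(-7,-10) top-left  bias=+0
    (6,1)@(13, 3): e=[0,41,0] → ·  [on edge]
    (7,2)@(15, 5): e=[4,31,6] → #
    (8,2)@(17, 5): e=[-10,25,26] → ·
    (7,3)@(15, 7): e=[22,27,-8] → ·
    (8,3)@(17, 7): e=[8,21,12] → #
    (9,3)@(19, 7): e=[-6,15,32] → ·
    (8,4)@(17, 9): e=[26,17,-2] → ·
    (9,4)@(19, 9): e=[12,11,18] → #
    (10,4)@(21, 9): e=[-2,5,38] → ·
    (9,5)@(19, 11): e=[30,7,4] → #
    (10,5)@(21, 11): e=[16,1,24] → #
    (11,5)@(23, 11): e=[2,-5,44] → ·
  covered (5 px):
    · · · · · · · · · · · ·
    · · · · · · · · · · · ·
    · · · · · · · # · · · ·
    · · · · · · · · # · · ·
    · · · · · · · · · # · ·
    · · · · · · · · · # # ·
    · · · · · · · · · · · ·
    · · · · · · · · · · · ·
    · · · · · · · · · · · ·
T3:
  2·area = 46
  edge (20, 12)→(17, 16): d=(-3,4) right/bottom  bias=-1
  edge (17, 16)→(16, 2): d=(-1,-14) top-left  bias=+0
  edge (16, 2)→(20, 12): d=(4,10) right/bottom  bias=-1
    (8,2)@(17, 5): e=[33,11,2] → #
    (9,2)@(19, 5): e=[25,39,-18] → ·
    (8,3)@(17, 7): e=[27,9,10] → #
    (9,3)@(19, 7): e=[19,37,-10] → ·
    (8,4)@(17, 9): e=[21,7,18] → #
    (9,4)@(19, 9): e=[13,35,-2] → ·
    (8,5)@(17, 11): e=[15,5,26] → #
    (9,5)@(19, 11): e=[7,33,6] → #
    (10,5)@(21, 11): e=[-1,61,-14] → ·
    (8,6)@(17, 13): e=[9,3,34] → #
    (10,6)@(21, 13): e=[-7,59,-6] → ·
    (8,7)@(17, 15): e=[3,1,42] → #
  covered (8 px):
    · · · · · · · · · · · ·
    · · · · · · · · · · · ·
    · · · · · · · · # · · ·
    · · · · · · · · # · · ·
    · · · · · · · · # · · ·
    · · · · · · · · # # · ·
    · · · · · · · · # # · ·
    · · · · · · · · # · · ·
    · · · · · · · · · · · ·
T4:
  2·area = 28
  edge (7, 13)→(7, 9): d=(0,-4) top-left  bias=+0
  edge (7, 9)→(14, 16): d=(7,7) right/bottom  bias=-1
  edge (14, 16)→(7, 13): d=(-7,-3) top-left  bias=+0
    (3,0)@(7, 1): e=[0,-56,84] → ·  [on edge]
    (0,1)@(1, 3): e=[-24,0,52] → ·  [on edge]
    (3,1)@(7, 3): e=[0,-42,70] → ·  [on edge]
    (1,2)@(3, 5): e=[-16,0,44] → ·  [on edge]
    (3,2)@(7, 5): e=[0,-28,56] → ·  [on edge]
    (2,3)@(5, 7): e=[-8,0,36] → ·  [on edge]
    (3,3)@(7, 7): e=[0,-14,42] → ·  [on edge]
    (3,4)@(7, 9): e=[0,0,28] → ·  [on edge]
    (3,5)@(7, 11): e=[0,14,14] → #  [on edge]
    (4,5)@(9, 11): e=[8,0,20] → ·  [on edge]
    (3,6)@(7, 13): e=[0,28,0] → #  [on edge]
    (4,6)@(9, 13): e=[8,14,6] → #
    (5,6)@(11, 13): e=[16,0,12] → ·  [on edge]
    (3,7)@(7, 15): e=[0,42,-14] → ·  [on edge]
    (6,7)@(13, 15): e=[24,0,4] → ·  [on edge]
    (3,8)@(7, 17): e=[0,56,-28] → ·  [on edge]
    (7,8)@(15, 17): e=[32,0,-4] → ·  [on edge]
  covered (3 px):
    · · · · · · · · · · · ·
    · · · · · · · · · · · ·
    · · · · · · · · · · · ·
    · · · · · · · · · · · ·
    · · · · · · · · · · · ·
    · · · # · · · · · · · ·
    · · · # # · · · · · · ·
    · · · · · · · · · · · ·
    · · · · · · · · · · · ·

Answer: [[8,2],[8,3],[8,4],[8,5],[9,5],[8,6],[9,6],[8,7]]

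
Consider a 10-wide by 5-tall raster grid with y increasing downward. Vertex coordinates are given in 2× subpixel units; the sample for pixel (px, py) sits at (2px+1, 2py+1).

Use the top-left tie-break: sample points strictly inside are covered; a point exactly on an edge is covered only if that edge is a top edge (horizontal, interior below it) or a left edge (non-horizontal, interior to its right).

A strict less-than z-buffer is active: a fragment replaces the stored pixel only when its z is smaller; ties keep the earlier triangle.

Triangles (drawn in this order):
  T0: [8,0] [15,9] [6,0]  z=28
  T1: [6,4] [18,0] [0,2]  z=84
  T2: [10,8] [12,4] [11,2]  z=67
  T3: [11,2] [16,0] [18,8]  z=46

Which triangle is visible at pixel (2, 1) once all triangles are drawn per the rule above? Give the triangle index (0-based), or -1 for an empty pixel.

T0:
  2·area = 18
  edge (8, 0)→(15, 9): d=(7,9) right/bottom  bias=-1
  edge (15, 9)→(6, 0): d=(-9,-9) top-left  bias=+0
  edge (6, 0)→(8, 0): d=(2,0) top-left  bias=+0
    (3,0)@(7, 1): e=[16,0,2] → X  [on edge]
    (4,0)@(9, 1): e=[-2,18,2] → .
    (3,1)@(7, 3): e=[30,-18,6] → .
    (4,1)@(9, 3): e=[12,0,6] → X  [on edge]
    (5,1)@(11, 3): e=[-6,18,6] → .
    (4,2)@(9, 5): e=[26,-18,10] → .
    (5,2)@(11, 5): e=[8,0,10] → X  [on edge]
    (6,2)@(13, 5): e=[-10,18,10] → .
    (5,3)@(11, 7): e=[22,-18,14] → .
    (6,3)@(13, 7): e=[4,0,14] → X  [on edge]
    (7,3)@(15, 7): e=[-14,18,14] → .
    (6,4)@(13, 9): e=[18,-18,18] → .
    (7,4)@(15, 9): e=[0,0,18] → .  [on edge]
  covered (4 px):
    . . . X . . . . . .
    . . . . X . . . . .
    . . . . . X . . . .
    . . . . . . X . . .
    . . . . . . . . . .
T1:
  2·area = 48  (B↔C swapped to make it positive)
  edge (6, 4)→(0, 2): d=(-6,-2) top-left  bias=+0
  edge (0, 2)→(18, 0): d=(18,-2) top-left  bias=+0
  edge (18, 0)→(6, 4): d=(-12,4) right/bottom  bias=-1
    (4,0)@(9, 1): e=[24,0,24] → X  [on edge]
    (5,0)@(11, 1): e=[28,4,16] → X
    (6,0)@(13, 1): e=[32,8,8] → X
    (7,0)@(15, 1): e=[36,12,0] → .  [on edge]
    (1,1)@(3, 3): e=[0,24,24] → X  [on edge]
    (2,1)@(5, 3): e=[4,28,16] → X
    (3,1)@(7, 3): e=[8,32,8] → X
    (4,1)@(9, 3): e=[12,36,0] → .  [on edge]
    (5,1)@(11, 3): e=[16,40,-8] → .
    (6,1)@(13, 3): e=[20,44,-16] → .
    (1,2)@(3, 5): e=[-12,60,0] → .  [on edge]
    (2,2)@(5, 5): e=[-8,64,-8] → .
    (4,2)@(9, 5): e=[0,72,-24] → .  [on edge]
    (7,3)@(15, 7): e=[0,120,-72] → .  [on edge]
  covered (6 px):
    . . . . X X X . . .
    . X X X . . . . . .
    . . . . . . . . . .
    . . . . . . . . . .
    . . . . . . . . . .
T2:
  2·area = 8  (B↔C swapped to make it positive)
  edge (10, 8)→(11, 2): d=(1,-6) top-left  bias=+0
  edge (11, 2)→(12, 4): d=(1,2) right/bottom  bias=-1
  edge (12, 4)→(10, 8): d=(-2,4) right/bottom  bias=-1
    (5,1)@(11, 3): e=[1,1,6] → X
    (6,1)@(13, 3): e=[13,-3,-2] → .
    (5,2)@(11, 5): e=[3,3,2] → X
    (6,2)@(13, 5): e=[15,-1,-6] → .
    (5,3)@(11, 7): e=[5,5,-2] → .
  covered (2 px):
    . . . . . . . . . .
    . . . . . X . . . .
    . . . . . X . . . .
    . . . . . . . . . .
    . . . . . . . . . .
T3:
  2·area = 44
  edge (11, 2)→(16, 0): d=(5,-2) top-left  bias=+0
  edge (16, 0)→(18, 8): d=(2,8) right/bottom  bias=-1
  edge (18, 8)→(11, 2): d=(-7,-6) top-left  bias=+0
    (7,0)@(15, 1): e=[3,10,31] → X
    (8,0)@(17, 1): e=[7,-6,43] → .
    (6,1)@(13, 3): e=[9,30,5] → X
    (8,1)@(17, 3): e=[17,-2,29] → .
    (6,2)@(13, 5): e=[19,34,-9] → .
    (7,2)@(15, 5): e=[23,18,3] → X
    (8,2)@(17, 5): e=[27,2,15] → X
    (9,2)@(19, 5): e=[31,-14,27] → .
    (7,3)@(15, 7): e=[33,22,-11] → .
    (8,3)@(17, 7): e=[37,6,1] → X
    (9,3)@(19, 7): e=[41,-10,13] → .
    (8,4)@(17, 9): e=[47,10,-13] → .
  covered (6 px):
    . . . . . . . X . .
    . . . . . . X X . .
    . . . . . . . X X .
    . . . . . . . . X .
    . . . . . . . . . .

Z-buffer (winner per pixel, '.' = empty):
  . . . 0 1 1 1 3 . .
  . 1 1 1 0 2 3 3 . .
  . . . . . 0 . 3 3 .
  . . . . . . 0 . 3 .
  . . . . . . . . . .

Result: 1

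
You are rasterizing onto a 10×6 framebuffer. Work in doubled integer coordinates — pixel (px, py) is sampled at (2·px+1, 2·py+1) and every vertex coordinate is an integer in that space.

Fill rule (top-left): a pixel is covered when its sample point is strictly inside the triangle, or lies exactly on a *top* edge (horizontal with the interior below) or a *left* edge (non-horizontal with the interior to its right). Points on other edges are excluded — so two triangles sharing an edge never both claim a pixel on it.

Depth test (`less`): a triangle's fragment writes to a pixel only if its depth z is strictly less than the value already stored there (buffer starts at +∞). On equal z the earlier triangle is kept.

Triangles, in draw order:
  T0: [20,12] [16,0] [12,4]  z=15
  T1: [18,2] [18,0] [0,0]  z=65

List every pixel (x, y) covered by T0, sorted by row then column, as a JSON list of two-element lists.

T0:
  2·area = 64  (B↔C swapped to make it positive)
  edge (20, 12)→(12, 4): d=(-8,-8) top-left  bias=+0
  edge (12, 4)→(16, 0): d=(4,-4) top-left  bias=+0
  edge (16, 0)→(20, 12): d=(4,12) right/bottom  bias=-1
    (4,0)@(9, 1): e=[0,-24,88] → ·  [on edge]
    (7,0)@(15, 1): e=[48,0,16] → #  [on edge]
    (8,0)@(17, 1): e=[64,8,-8] → ·
    (5,1)@(11, 3): e=[0,-8,72] → ·  [on edge]
    (6,1)@(13, 3): e=[16,0,48] → #  [on edge]
    (8,1)@(17, 3): e=[48,16,0] → ·  [on edge]
    (5,2)@(11, 5): e=[-16,0,80] → ·  [on edge]
    (6,2)@(13, 5): e=[0,8,56] → #  [on edge]
    (8,2)@(17, 5): e=[32,24,8] → #
    (9,2)@(19, 5): e=[48,32,-16] → ·
    (4,3)@(9, 7): e=[-48,0,112] → ·  [on edge]
    (6,3)@(13, 7): e=[-16,16,64] → ·
    (7,3)@(15, 7): e=[0,24,40] → #  [on edge]
    (3,4)@(7, 9): e=[-80,0,144] → ·  [on edge]
    (8,4)@(17, 9): e=[0,40,24] → #  [on edge]
    (9,4)@(19, 9): e=[16,48,0] → ·  [on edge]
    (2,5)@(5, 11): e=[-112,0,176] → ·  [on edge]
    (9,5)@(19, 11): e=[0,56,8] → #  [on edge]
  covered (10 px):
    · · · · · · · # · ·
    · · · · · · # # · ·
    · · · · · · # # # ·
    · · · · · · · # # ·
    · · · · · · · · # ·
    · · · · · · · · · #
T1:
  2·area = 36  (B↔C swapped to make it positive)
  edge (18, 2)→(0, 0): d=(-18,-2) top-left  bias=+0
  edge (0, 0)→(18, 0): d=(18,0) top-left  bias=+0
  edge (18, 0)→(18, 2): d=(0,2) right/bottom  bias=-1
    (4,0)@(9, 1): e=[0,18,18] → #  [on edge]
    (5,0)@(11, 1): e=[4,18,14] → #
    (6,0)@(13, 1): e=[8,18,10] → #
    (7,0)@(15, 1): e=[12,18,6] → #
    (8,0)@(17, 1): e=[16,18,2] → #
    (9,0)@(19, 1): e=[20,18,-2] → ·
    (4,1)@(9, 3): e=[-36,54,18] → ·
    (5,1)@(11, 3): e=[-32,54,14] → ·
    (6,1)@(13, 3): e=[-28,54,10] → ·
    (7,1)@(15, 3): e=[-24,54,6] → ·
    (8,1)@(17, 3): e=[-20,54,2] → ·
  covered (5 px):
    · · · · # # # # # ·
    · · · · · · · · · ·
    · · · · · · · · · ·
    · · · · · · · · · ·
    · · · · · · · · · ·
    · · · · · · · · · ·

Result: [[7,0],[6,1],[7,1],[6,2],[7,2],[8,2],[7,3],[8,3],[8,4],[9,5]]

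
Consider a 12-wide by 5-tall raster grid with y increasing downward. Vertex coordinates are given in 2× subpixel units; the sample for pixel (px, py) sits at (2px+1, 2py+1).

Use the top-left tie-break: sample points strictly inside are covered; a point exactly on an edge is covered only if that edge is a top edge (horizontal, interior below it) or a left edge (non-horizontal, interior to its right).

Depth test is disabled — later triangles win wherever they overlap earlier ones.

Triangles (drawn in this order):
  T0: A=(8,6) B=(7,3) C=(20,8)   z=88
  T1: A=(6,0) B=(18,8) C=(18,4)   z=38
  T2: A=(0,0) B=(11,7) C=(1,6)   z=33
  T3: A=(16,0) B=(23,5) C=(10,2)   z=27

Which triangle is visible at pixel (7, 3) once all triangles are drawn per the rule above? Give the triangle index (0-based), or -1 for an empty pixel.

T0:
  2·area = 34
  edge (8, 6)→(7, 3): d=(-1,-3) top-left  bias=+0
  edge (7, 3)→(20, 8): d=(13,5) right/bottom  bias=-1
  edge (20, 8)→(8, 6): d=(-12,-2) top-left  bias=+0
    (3,1)@(7, 3): e=[0,0,34] → .  [on edge]
    (4,2)@(9, 5): e=[4,16,14] → X
    (5,2)@(11, 5): e=[10,6,18] → X
    (6,2)@(13, 5): e=[16,-4,22] → .
    (4,3)@(9, 7): e=[2,42,-10] → .
    (5,3)@(11, 7): e=[8,32,-6] → .
    (7,3)@(15, 7): e=[20,12,2] → X
    (8,3)@(17, 7): e=[26,2,6] → X
    (9,3)@(19, 7): e=[32,-8,10] → .
    (4,4)@(9, 9): e=[0,68,-34] → .  [on edge]
    (7,4)@(15, 9): e=[18,38,-22] → .
    (8,4)@(17, 9): e=[24,28,-18] → .
  covered (4 px):
    . . . . . . . . . . . .
    . . . . . . . . . . . .
    . . . . X X . . . . . .
    . . . . . . . X X . . .
    . . . . . . . . . . . .
T1:
  2·area = 48  (B↔C swapped to make it positive)
  edge (6, 0)→(18, 4): d=(12,4) right/bottom  bias=-1
  edge (18, 4)→(18, 8): d=(0,4) right/bottom  bias=-1
  edge (18, 8)→(6, 0): d=(-12,-8) top-left  bias=+0
    (4,0)@(9, 1): e=[0,36,12] → .  [on edge]
    (5,1)@(11, 3): e=[16,28,4] → X
    (6,1)@(13, 3): e=[8,20,20] → X
    (7,1)@(15, 3): e=[0,12,36] → .  [on edge]
    (5,2)@(11, 5): e=[40,28,-20] → .
    (6,2)@(13, 5): e=[32,20,-4] → .
    (7,2)@(15, 5): e=[24,12,12] → X
    (8,2)@(17, 5): e=[16,4,28] → X
    (9,2)@(19, 5): e=[8,-4,44] → .
    (10,2)@(21, 5): e=[0,-12,60] → .  [on edge]
    (7,3)@(15, 7): e=[48,12,-12] → .
    (8,3)@(17, 7): e=[40,4,4] → X
  covered (5 px):
    . . . . . . . . . . . .
    . . . . . X X . . . . .
    . . . . . . . X X . . .
    . . . . . . . . X . . .
    . . . . . . . . . . . .
T2:
  2·area = 59
  edge (0, 0)→(11, 7): d=(11,7) right/bottom  bias=-1
  edge (11, 7)→(1, 6): d=(-10,-1) top-left  bias=+0
  edge (1, 6)→(0, 0): d=(-1,-6) top-left  bias=+0
    (0,0)@(1, 1): e=[4,50,5] → X
    (1,0)@(3, 1): e=[-10,52,17] → .
    (0,1)@(1, 3): e=[26,30,3] → X
    (1,1)@(3, 3): e=[12,32,15] → X
    (2,1)@(5, 3): e=[-2,34,27] → .
    (0,2)@(1, 5): e=[48,10,1] → X
    (2,2)@(5, 5): e=[20,14,25] → X
    (3,2)@(7, 5): e=[6,16,37] → X
    (4,2)@(9, 5): e=[-8,18,49] → .
    (0,3)@(1, 7): e=[70,-10,-1] → .
    (1,3)@(3, 7): e=[56,-8,11] → .
    (2,3)@(5, 7): e=[42,-6,23] → .
    (5,3)@(11, 7): e=[0,0,59] → .  [on edge]
  covered (7 px):
    X . . . . . . . . . . .
    X X . . . . . . . . . .
    X X X X . . . . . . . .
    . . . . . . . . . . . .
    . . . . . . . . . . . .
T3:
  2·area = 44
  edge (16, 0)→(23, 5): d=(7,5) right/bottom  bias=-1
  edge (23, 5)→(10, 2): d=(-13,-3) top-left  bias=+0
  edge (10, 2)→(16, 0): d=(6,-2) top-left  bias=+0
    (6,0)@(13, 1): e=[22,22,0] → X  [on edge]
    (7,0)@(15, 1): e=[12,28,4] → X
    (8,0)@(17, 1): e=[2,34,8] → X
    (9,0)@(19, 1): e=[-8,40,12] → .
    (3,1)@(7, 3): e=[66,-22,0] → .  [on edge]
    (6,1)@(13, 3): e=[36,-4,12] → .
    (7,1)@(15, 3): e=[26,2,16] → X
    (9,1)@(19, 3): e=[6,14,24] → X
    (10,1)@(21, 3): e=[-4,20,28] → .
    (0,2)@(1, 5): e=[110,-66,0] → .  [on edge]
    (7,2)@(15, 5): e=[40,-24,28] → .
    (8,2)@(17, 5): e=[30,-18,32] → .
    (11,2)@(23, 5): e=[0,0,44] → .  [on edge]
  covered (6 px):
    . . . . . . X X X . . .
    . . . . . . . X X X . .
    . . . . . . . . . . . .
    . . . . . . . . . . . .
    . . . . . . . . . . . .

Z-buffer (winner per pixel, '.' = empty):
  2 . . . . . 3 3 3 . . .
  2 2 . . . 1 1 3 3 3 . .
  2 2 2 2 0 0 . 1 1 . . .
  . . . . . . . 0 1 . . .
  . . . . . . . . . . . .

Result: 0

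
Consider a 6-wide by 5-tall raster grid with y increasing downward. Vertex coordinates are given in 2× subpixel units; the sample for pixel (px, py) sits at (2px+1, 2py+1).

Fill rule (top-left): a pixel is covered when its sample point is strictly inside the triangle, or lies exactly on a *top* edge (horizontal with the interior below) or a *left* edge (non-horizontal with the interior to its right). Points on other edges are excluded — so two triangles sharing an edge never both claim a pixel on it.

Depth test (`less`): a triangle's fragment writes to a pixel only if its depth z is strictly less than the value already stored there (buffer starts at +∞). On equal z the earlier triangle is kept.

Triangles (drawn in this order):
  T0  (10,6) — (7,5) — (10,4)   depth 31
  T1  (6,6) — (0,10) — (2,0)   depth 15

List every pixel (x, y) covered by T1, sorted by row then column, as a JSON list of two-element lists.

T0:
  2·area = 6
  edge (10, 6)→(7, 5): d=(-3,-1) top-left  bias=+0
  edge (7, 5)→(10, 4): d=(3,-1) top-left  bias=+0
  edge (10, 4)→(10, 6): d=(0,2) right/bottom  bias=-1
    (0,1)@(1, 3): e=[0,-12,18] → ·  [on edge]
    (3,2)@(7, 5): e=[0,0,6] → #  [on edge]
    (4,2)@(9, 5): e=[2,2,2] → #
    (5,2)@(11, 5): e=[4,4,-2] → ·
    (0,3)@(1, 7): e=[-12,0,18] → ·  [on edge]
    (3,3)@(7, 7): e=[-6,6,6] → ·
    (4,3)@(9, 7): e=[-4,8,2] → ·
  covered (2 px):
    · · · · · ·
    · · · · · ·
    · · · # # ·
    · · · · · ·
    · · · · · ·
T1:
  2·area = 52
  edge (6, 6)→(0, 10): d=(-6,4) right/bottom  bias=-1
  edge (0, 10)→(2, 0): d=(2,-10) top-left  bias=+0
  edge (2, 0)→(6, 6): d=(4,6) right/bottom  bias=-1
    (1,1)@(3, 3): e=[30,16,6] → #
    (2,1)@(5, 3): e=[22,36,-6] → ·
    (0,2)@(1, 5): e=[26,0,26] → #  [on edge]
    (2,2)@(5, 5): e=[10,40,2] → #
    (3,2)@(7, 5): e=[2,60,-10] → ·
    (0,3)@(1, 7): e=[14,4,34] → #
    (2,3)@(5, 7): e=[-2,44,10] → ·
    (0,4)@(1, 9): e=[2,8,42] → #
    (1,4)@(3, 9): e=[-6,28,30] → ·
  covered (7 px):
    · · · · · ·
    · # · · · ·
    # # # · · ·
    # # · · · ·
    # · · · · ·

Answer: [[1,1],[0,2],[1,2],[2,2],[0,3],[1,3],[0,4]]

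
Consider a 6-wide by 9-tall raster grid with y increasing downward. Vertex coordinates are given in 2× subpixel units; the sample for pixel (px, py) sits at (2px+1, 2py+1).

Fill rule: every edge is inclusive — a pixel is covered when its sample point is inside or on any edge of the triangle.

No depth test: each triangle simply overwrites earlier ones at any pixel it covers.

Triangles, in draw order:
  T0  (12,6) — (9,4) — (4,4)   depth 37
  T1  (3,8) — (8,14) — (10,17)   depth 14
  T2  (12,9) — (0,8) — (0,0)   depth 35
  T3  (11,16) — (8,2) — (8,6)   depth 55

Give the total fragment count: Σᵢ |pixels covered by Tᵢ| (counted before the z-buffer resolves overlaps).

T0:
  2·area = 10  (B↔C swapped to make it positive)
  edge (12, 6)→(4, 4): d=(-8,-2) inclusive
  edge (4, 4)→(9, 4): d=(5,0) inclusive
  edge (9, 4)→(12, 6): d=(3,2) inclusive
    (4,2)@(9, 5): e=[2,5,3] → X
    (5,2)@(11, 5): e=[6,5,-1] → .
    (4,3)@(9, 7): e=[-14,15,9] → .
  covered (1 px):
    . . . . . .
    . . . . . .
    . . . . X .
    . . . . . .
    . . . . . .
    . . . . . .
    . . . . . .
    . . . . . .
    . . . . . .
T1:
  2·area = 3
  edge (3, 8)→(8, 14): d=(5,6) inclusive
  edge (8, 14)→(10, 17): d=(2,3) inclusive
  edge (10, 17)→(3, 8): d=(-7,-9) inclusive
    (3,6)@(7, 13): e=[1,1,1] → X
    (4,6)@(9, 13): e=[-11,-5,19] → .
    (3,7)@(7, 15): e=[11,5,-13] → .
  covered (1 px):
    . . . . . .
    . . . . . .
    . . . . . .
    . . . . . .
    . . . . . .
    . . . . . .
    . . . X . .
    . . . . . .
    . . . . . .
T2:
  2·area = 96
  edge (12, 9)→(0, 8): d=(-12,-1) inclusive
  edge (0, 8)→(0, 0): d=(0,-8) inclusive
  edge (0, 0)→(12, 9): d=(12,9) inclusive
    (0,0)@(1, 1): e=[85,8,3] → X
    (1,0)@(3, 1): e=[87,24,-15] → .
    (0,1)@(1, 3): e=[61,8,27] → X
    (1,1)@(3, 3): e=[63,24,9] → X
    (2,1)@(5, 3): e=[65,40,-9] → .
    (0,2)@(1, 5): e=[37,8,51] → X
    (2,2)@(5, 5): e=[41,40,15] → X
    (3,2)@(7, 5): e=[43,56,-3] → .
    (0,3)@(1, 7): e=[13,8,75] → X
    (3,3)@(7, 7): e=[19,56,21] → X
    (4,3)@(9, 7): e=[21,72,3] → X
    (5,3)@(11, 7): e=[23,88,-15] → .
  covered (11 px):
    X . . . . .
    X X . . . .
    X X X . . .
    X X X X X .
    . . . . . .
    . . . . . .
    . . . . . .
    . . . . . .
    . . . . . .
T3:
  2·area = 12  (B↔C swapped to make it positive)
  edge (11, 16)→(8, 6): d=(-3,-10) inclusive
  edge (8, 6)→(8, 2): d=(0,-4) inclusive
  edge (8, 2)→(11, 16): d=(3,14) inclusive
    (4,3)@(9, 7): e=[7,4,1] → X
    (5,3)@(11, 7): e=[27,12,-27] → .
    (4,4)@(9, 9): e=[1,4,7] → X
    (5,4)@(11, 9): e=[21,12,-21] → .
    (4,5)@(9, 11): e=[-5,4,13] → .
  covered (2 px):
    . . . . . .
    . . . . . .
    . . . . . .
    . . . . X .
    . . . . X .
    . . . . . .
    . . . . . .
    . . . . . .
    . . . . . .

Result: 15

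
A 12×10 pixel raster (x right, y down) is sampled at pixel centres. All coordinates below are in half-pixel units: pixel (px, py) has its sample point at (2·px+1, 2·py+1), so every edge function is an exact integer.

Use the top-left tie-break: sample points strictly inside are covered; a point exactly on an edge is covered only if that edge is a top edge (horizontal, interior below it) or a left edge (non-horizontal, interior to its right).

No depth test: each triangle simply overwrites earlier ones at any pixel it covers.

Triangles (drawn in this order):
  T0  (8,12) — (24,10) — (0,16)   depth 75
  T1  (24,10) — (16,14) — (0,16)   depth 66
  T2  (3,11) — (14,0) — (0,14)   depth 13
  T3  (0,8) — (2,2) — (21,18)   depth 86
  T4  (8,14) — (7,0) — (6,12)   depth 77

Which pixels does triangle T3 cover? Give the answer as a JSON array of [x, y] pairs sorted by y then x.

T0:
  2·area = 48
  edge (8, 12)→(24, 10): d=(16,-2) top-left  bias=+0
  edge (24, 10)→(0, 16): d=(-24,6) right/bottom  bias=-1
  edge (0, 16)→(8, 12): d=(8,-4) top-left  bias=+0
    (8,5)@(17, 11): e=[2,18,28] → #
    (9,5)@(19, 11): e=[6,6,36] → #
    (10,5)@(21, 11): e=[10,-6,44] → ·
    (3,6)@(7, 13): e=[14,30,4] → #
    (4,6)@(9, 13): e=[18,18,12] → #
    (5,6)@(11, 13): e=[22,6,20] → #
    (6,6)@(13, 13): e=[26,-6,28] → ·
    (8,6)@(17, 13): e=[34,-30,44] → ·
    (9,6)@(19, 13): e=[38,-42,52] → ·
    (1,7)@(3, 15): e=[38,6,4] → #
    (2,7)@(5, 15): e=[42,-6,12] → ·
    (3,7)@(7, 15): e=[46,-18,20] → ·
  covered (6 px):
    · · · · · · · · · · · ·
    · · · · · · · · · · · ·
    · · · · · · · · · · · ·
    · · · · · · · · · · · ·
    · · · · · · · · · · · ·
    · · · · · · · · # # · ·
    · · · # # # · · · · · ·
    · # · · · · · · · · · ·
    · · · · · · · · · · · ·
    · · · · · · · · · · · ·
T1:
  2·area = 48
  edge (24, 10)→(16, 14): d=(-8,4) right/bottom  bias=-1
  edge (16, 14)→(0, 16): d=(-16,2) right/bottom  bias=-1
  edge (0, 16)→(24, 10): d=(24,-6) top-left  bias=+0
    (10,5)@(21, 11): e=[4,38,6] → #
    (11,5)@(23, 11): e=[-4,34,18] → ·
    (6,6)@(13, 13): e=[20,22,6] → #
    (7,6)@(15, 13): e=[12,18,18] → #
    (8,6)@(17, 13): e=[4,14,30] → #
    (9,6)@(19, 13): e=[-4,10,42] → ·
    (10,6)@(21, 13): e=[-12,6,54] → ·
    (2,7)@(5, 15): e=[36,6,6] → #
    (3,7)@(7, 15): e=[28,2,18] → #
    (4,7)@(9, 15): e=[20,-2,30] → ·
    (6,7)@(13, 15): e=[4,-10,54] → ·
    (7,7)@(15, 15): e=[-4,-14,66] → ·
  covered (6 px):
    · · · · · · · · · · · ·
    · · · · · · · · · · · ·
    · · · · · · · · · · · ·
    · · · · · · · · · · · ·
    · · · · · · · · · · · ·
    · · · · · · · · · · # ·
    · · · · · · # # # · · ·
    · · # # · · · · · · · ·
    · · · · · · · · · · · ·
    · · · · · · · · · · · ·
T2:
  degenerate (2·area = 0) — covers nothing
T3:
  2·area = 146
  edge (0, 8)→(2, 2): d=(2,-6) top-left  bias=+0
  edge (2, 2)→(21, 18): d=(19,16) right/bottom  bias=-1
  edge (21, 18)→(0, 8): d=(-21,-10) top-left  bias=+0
    (1,1)@(3, 3): e=[8,3,135] → #
    (2,1)@(5, 3): e=[20,-29,155] → ·
    (0,2)@(1, 5): e=[0,73,73] → #  [on edge]
    (2,2)@(5, 5): e=[24,9,113] → #
    (3,2)@(7, 5): e=[36,-23,133] → ·
    (0,3)@(1, 7): e=[4,111,31] → #
    (3,3)@(7, 7): e=[40,15,91] → #
    (4,3)@(9, 7): e=[52,-17,111] → ·
    (0,4)@(1, 9): e=[8,149,-11] → ·
    (1,4)@(3, 9): e=[20,117,9] → #
    (4,4)@(9, 9): e=[56,21,69] → #
    (5,4)@(11, 9): e=[68,-11,89] → ·
  covered (21 px):
    · · · · · · · · · · · ·
    · # · · · · · · · · · ·
    # # # · · · · · · · · ·
    # # # # · · · · · · · ·
    · # # # # · · · · · · ·
    · · · # # # · · · · · ·
    · · · · · # # # · · · ·
    · · · · · · · # # · · ·
    · · · · · · · · · # · ·
    · · · · · · · · · · · ·
T4:
  2·area = 26  (B↔C swapped to make it positive)
  edge (8, 14)→(6, 12): d=(-2,-2) top-left  bias=+0
  edge (6, 12)→(7, 0): d=(1,-12) top-left  bias=+0
  edge (7, 0)→(8, 14): d=(1,14) right/bottom  bias=-1
    (3,0)@(7, 1): e=[24,1,1] → #
    (4,0)@(9, 1): e=[28,25,-27] → ·
    (3,1)@(7, 3): e=[20,3,3] → #
    (4,1)@(9, 3): e=[24,27,-25] → ·
    (3,2)@(7, 5): e=[16,5,5] → #
    (4,2)@(9, 5): e=[20,29,-23] → ·
    (0,3)@(1, 7): e=[0,-65,91] → ·  [on edge]
    (3,3)@(7, 7): e=[12,7,7] → #
    (4,3)@(9, 7): e=[16,31,-21] → ·
    (1,4)@(3, 9): e=[0,-39,65] → ·  [on edge]
    (3,4)@(7, 9): e=[8,9,9] → #
    (4,4)@(9, 9): e=[12,33,-19] → ·
    (2,5)@(5, 11): e=[0,-13,39] → ·  [on edge]
    (3,6)@(7, 13): e=[0,13,13] → #  [on edge]
    (4,7)@(9, 15): e=[0,39,-13] → ·  [on edge]
    (5,8)@(11, 17): e=[0,65,-39] → ·  [on edge]
    (6,9)@(13, 19): e=[0,91,-65] → ·  [on edge]
  covered (7 px):
    · · · # · · · · · · · ·
    · · · # · · · · · · · ·
    · · · # · · · · · · · ·
    · · · # · · · · · · · ·
    · · · # · · · · · · · ·
    · · · # · · · · · · · ·
    · · · # · · · · · · · ·
    · · · · · · · · · · · ·
    · · · · · · · · · · · ·
    · · · · · · · · · · · ·

Final: [[1,1],[0,2],[1,2],[2,2],[0,3],[1,3],[2,3],[3,3],[1,4],[2,4],[3,4],[4,4],[3,5],[4,5],[5,5],[5,6],[6,6],[7,6],[7,7],[8,7],[9,8]]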